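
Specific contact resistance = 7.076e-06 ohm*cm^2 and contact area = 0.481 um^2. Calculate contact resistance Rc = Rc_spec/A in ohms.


Step 1: Convert area to cm^2: 0.481 um^2 = 4.8100e-09 cm^2
Step 2: Rc = Rc_spec / A = 7.076e-06 / 4.8100e-09
Step 3: Rc = 1.47e+03 ohms

1.47e+03


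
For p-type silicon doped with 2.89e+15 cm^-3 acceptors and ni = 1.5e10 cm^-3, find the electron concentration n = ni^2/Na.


Step 1: Majority hole concentration p ≈ Na = 2.89e+15 cm^-3
Step 2: n = ni^2 / Na = (1.5e10)^2 / 2.89e+15
Step 3: n = 7.79e+04 cm^-3

7.79e+04


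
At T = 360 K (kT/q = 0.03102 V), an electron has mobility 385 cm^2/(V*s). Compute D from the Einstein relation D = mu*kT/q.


Step 1: D = mu * (kT/q)
Step 2: D = 385 * 0.03102
Step 3: D = 11.94 cm^2/s

11.94


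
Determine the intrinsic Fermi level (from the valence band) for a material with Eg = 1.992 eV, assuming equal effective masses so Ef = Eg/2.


Step 1: For an intrinsic semiconductor, the Fermi level sits at midgap.
Step 2: Ef = Eg / 2 = 1.992 / 2 = 0.996 eV

0.996


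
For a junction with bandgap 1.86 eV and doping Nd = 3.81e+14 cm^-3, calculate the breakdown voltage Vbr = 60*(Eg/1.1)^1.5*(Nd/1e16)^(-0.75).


Step 1: Eg/1.1 = 1.86/1.1 = 1.690909
Step 2: (Eg/1.1)^1.5 = 1.690909^1.5 = 2.198773
Step 3: (Nd/1e16)^(-0.75) = (0.0381)^(-0.75) = 11.595948
Step 4: Vbr = 60 * 2.198773 * 11.595948 = 1529.8 V

1529.8


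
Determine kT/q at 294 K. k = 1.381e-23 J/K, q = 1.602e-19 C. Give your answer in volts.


Step 1: kT = 1.381e-23 * 294 = 4.06014e-21 J
Step 2: Vt = kT/q = 4.06014e-21 / 1.602e-19
Step 3: Vt = 0.02534 V

0.02534


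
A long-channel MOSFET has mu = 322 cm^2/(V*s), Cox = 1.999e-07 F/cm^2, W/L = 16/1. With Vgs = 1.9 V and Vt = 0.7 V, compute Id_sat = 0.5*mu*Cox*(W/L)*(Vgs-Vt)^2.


Step 1: Overdrive voltage Vov = Vgs - Vt = 1.9 - 0.7 = 1.2 V
Step 2: W/L = 16/1 = 16
Step 3: Id = 0.5 * 322 * 1.999e-07 * 16 * 1.2^2
Step 4: Id = 7.42e-04 A

7.42e-04


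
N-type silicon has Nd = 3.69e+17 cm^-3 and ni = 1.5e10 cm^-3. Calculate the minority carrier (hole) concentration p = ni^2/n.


Step 1: Since Nd >> ni, n ≈ Nd = 3.69e+17 cm^-3
Step 2: p = ni^2 / n = (1.5e10)^2 / 3.69e+17
Step 3: p = 2.25e20 / 3.69e+17 = 6.10e+02 cm^-3

6.10e+02


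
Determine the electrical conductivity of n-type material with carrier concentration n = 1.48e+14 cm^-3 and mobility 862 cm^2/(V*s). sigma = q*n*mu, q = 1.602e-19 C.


Step 1: sigma = q * n * mu
Step 2: sigma = 1.602e-19 * 1.48e+14 * 862
Step 3: sigma = 2.044e-02 S/cm

2.044e-02


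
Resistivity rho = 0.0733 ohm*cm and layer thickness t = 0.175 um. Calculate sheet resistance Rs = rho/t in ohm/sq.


Step 1: Convert thickness to cm: t = 0.175 um = 1.7500e-05 cm
Step 2: Rs = rho / t = 0.0733 / 1.7500e-05
Step 3: Rs = 4188.6 ohm/sq

4188.6


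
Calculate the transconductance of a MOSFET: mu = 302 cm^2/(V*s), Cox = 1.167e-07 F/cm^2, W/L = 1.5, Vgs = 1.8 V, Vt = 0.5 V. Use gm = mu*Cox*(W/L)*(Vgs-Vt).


Step 1: Vov = Vgs - Vt = 1.8 - 0.5 = 1.3 V
Step 2: gm = mu * Cox * (W/L) * Vov
Step 3: gm = 302 * 1.167e-07 * 1.5 * 1.3 = 6.87e-05 S

6.87e-05


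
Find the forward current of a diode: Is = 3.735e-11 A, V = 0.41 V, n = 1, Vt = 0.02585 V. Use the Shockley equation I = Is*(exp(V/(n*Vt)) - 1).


Step 1: V/(n*Vt) = 0.41/(1*0.02585) = 15.8607
Step 2: exp(15.8607) = 7.7306e+06
Step 3: I = 3.735e-11 * (7.7306e+06 - 1) = 2.89e-04 A

2.89e-04


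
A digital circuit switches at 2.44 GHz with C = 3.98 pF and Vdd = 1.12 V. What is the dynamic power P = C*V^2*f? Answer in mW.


Step 1: V^2 = 1.12^2 = 1.2544 V^2
Step 2: P = C*V^2*f = 3.98e-12 F * 1.2544 * 2.44e9 Hz
Step 3: P = 1.218172928e-02 W
Step 4: P = 12.182 mW

12.182


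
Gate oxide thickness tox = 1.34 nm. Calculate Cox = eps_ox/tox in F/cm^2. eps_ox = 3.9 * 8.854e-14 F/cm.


Step 1: eps_ox = 3.9 * 8.854e-14 = 3.45306e-13 F/cm
Step 2: tox in cm = 1.34 nm * 1e-7 = 1.3400e-07 cm
Step 3: Cox = 3.45306e-13 / 1.3400e-07 = 2.58e-06 F/cm^2

2.58e-06


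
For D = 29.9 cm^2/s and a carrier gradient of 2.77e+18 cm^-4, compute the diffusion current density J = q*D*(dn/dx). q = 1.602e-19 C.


Step 1: J = q * D * (dn/dx)
Step 2: J = 1.602e-19 * 29.9 * 2.77e+18
Step 3: J = 1.33e+01 A/cm^2

1.33e+01


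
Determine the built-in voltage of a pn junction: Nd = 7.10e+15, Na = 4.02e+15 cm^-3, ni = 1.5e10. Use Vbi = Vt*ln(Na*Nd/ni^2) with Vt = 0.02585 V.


Step 1: Compute Na*Nd/ni^2 = 4.02e+15 * 7.10e+15 / (1.5e10)^2 = 1.2685e+11
Step 2: ln(1.2685e+11) = 25.5663
Step 3: Vbi = 0.02585 * 25.5663 = 0.661 V

0.661


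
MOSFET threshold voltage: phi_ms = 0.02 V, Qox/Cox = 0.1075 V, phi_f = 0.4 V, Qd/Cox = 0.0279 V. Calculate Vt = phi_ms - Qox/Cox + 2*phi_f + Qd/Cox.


Step 1: Vt = phi_ms - Qox/Cox + 2*phi_f + Qd/Cox
Step 2: Vt = 0.02 - 0.1075 + 2*0.4 + 0.0279
Step 3: Vt = 0.02 - 0.1075 + 0.8 + 0.0279
Step 4: Vt = 0.7404 V

0.7404


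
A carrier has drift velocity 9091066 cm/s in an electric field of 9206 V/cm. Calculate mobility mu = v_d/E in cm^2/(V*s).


Step 1: mu = v_d / E
Step 2: mu = 9091066 / 9206
Step 3: mu = 987.52 cm^2/(V*s)

987.52


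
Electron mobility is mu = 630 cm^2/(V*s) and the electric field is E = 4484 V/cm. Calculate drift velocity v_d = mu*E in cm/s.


Step 1: v_d = mu * E
Step 2: v_d = 630 * 4484 = 2824920
Step 3: v_d = 2.82e+06 cm/s

2.82e+06


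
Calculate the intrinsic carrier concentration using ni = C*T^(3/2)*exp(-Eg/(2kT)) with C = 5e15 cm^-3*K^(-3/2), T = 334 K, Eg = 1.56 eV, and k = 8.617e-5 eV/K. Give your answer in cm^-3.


Step 1: Compute kT = 8.617e-5 * 334 = 0.02878078 eV
Step 2: Exponent = -Eg/(2kT) = -1.56/(2*0.02878078) = -27.10142
Step 3: T^(3/2) = 334^1.5 = 6104.07
Step 4: ni = 5e15 * 6104.07 * exp(-27.10142) = 5.18e+07 cm^-3

5.18e+07


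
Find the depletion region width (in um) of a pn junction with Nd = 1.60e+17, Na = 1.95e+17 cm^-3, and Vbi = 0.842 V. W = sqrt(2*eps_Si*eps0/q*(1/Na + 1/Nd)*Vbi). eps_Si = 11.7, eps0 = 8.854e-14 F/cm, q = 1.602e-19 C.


Step 1: 1/Na + 1/Nd = 1/1.95e+17 + 1/1.60e+17 = 1.13782e-17
Step 2: 2*eps*eps0/q = 2*11.7*8.854e-14/1.602e-19 = 1.293281e+07
Step 3: W^2 = 1.293281e+07 * 1.13782e-17 * 0.842 = 1.23902e-10
Step 4: W = sqrt(1.23902e-10) = 1.113e-05 cm = 0.1113 um

0.1113


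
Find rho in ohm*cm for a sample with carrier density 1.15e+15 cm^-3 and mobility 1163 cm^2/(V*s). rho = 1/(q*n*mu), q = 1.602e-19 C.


Step 1: sigma = q * n * mu = 1.602e-19 * 1.15e+15 * 1163 = 2.14259e-01 S/cm
Step 2: rho = 1 / sigma = 1 / 2.14259e-01 = 4.667 ohm*cm

4.667


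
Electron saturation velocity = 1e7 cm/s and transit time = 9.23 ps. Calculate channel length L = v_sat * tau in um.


Step 1: tau in seconds = 9.23 ps * 1e-12 = 9.2300e-12 s
Step 2: L = v_sat * tau = 1e7 * 9.2300e-12 = 9.2300e-05 cm
Step 3: L in um = 9.2300e-05 * 1e4 = 0.923 um

0.923


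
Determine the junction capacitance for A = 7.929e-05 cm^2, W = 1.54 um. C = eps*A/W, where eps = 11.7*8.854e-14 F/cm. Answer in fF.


Step 1: eps_Si = 11.7 * 8.854e-14 = 1.035918e-12 F/cm
Step 2: W in cm = 1.54 * 1e-4 = 1.54e-04 cm
Step 3: C = 1.035918e-12 * 7.929e-05 / 1.54e-04 = 5.333632e-13 F
Step 4: C = 533.36 fF

533.36


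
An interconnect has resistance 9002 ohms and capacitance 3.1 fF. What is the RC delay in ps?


Step 1: tau = R * C
Step 2: tau = 9002 * 3.1 fF = 9002 * 3.1e-15 F
Step 3: tau = 2.79062e-11 s = 27.9062 ps

27.9062


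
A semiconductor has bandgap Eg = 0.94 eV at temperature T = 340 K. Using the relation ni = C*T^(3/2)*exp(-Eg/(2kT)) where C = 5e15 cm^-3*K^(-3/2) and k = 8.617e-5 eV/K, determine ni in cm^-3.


Step 1: Compute kT = 8.617e-5 * 340 = 0.0292978 eV
Step 2: Exponent = -Eg/(2kT) = -0.94/(2*0.0292978) = -16.04216
Step 3: T^(3/2) = 340^1.5 = 6269.29
Step 4: ni = 5e15 * 6269.29 * exp(-16.04216) = 3.38e+12 cm^-3

3.38e+12


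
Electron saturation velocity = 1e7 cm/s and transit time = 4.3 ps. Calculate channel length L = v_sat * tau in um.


Step 1: tau in seconds = 4.3 ps * 1e-12 = 4.3000e-12 s
Step 2: L = v_sat * tau = 1e7 * 4.3000e-12 = 4.3000e-05 cm
Step 3: L in um = 4.3000e-05 * 1e4 = 0.43 um

0.43


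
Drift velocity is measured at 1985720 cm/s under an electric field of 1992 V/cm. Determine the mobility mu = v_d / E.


Step 1: mu = v_d / E
Step 2: mu = 1985720 / 1992
Step 3: mu = 996.85 cm^2/(V*s)

996.85


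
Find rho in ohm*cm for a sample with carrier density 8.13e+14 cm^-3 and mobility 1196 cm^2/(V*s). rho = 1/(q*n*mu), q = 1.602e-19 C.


Step 1: sigma = q * n * mu = 1.602e-19 * 8.13e+14 * 1196 = 1.55770e-01 S/cm
Step 2: rho = 1 / sigma = 1 / 1.55770e-01 = 6.42 ohm*cm

6.42


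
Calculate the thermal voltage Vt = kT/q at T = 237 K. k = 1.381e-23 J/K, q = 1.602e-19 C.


Step 1: kT = 1.381e-23 * 237 = 3.27297e-21 J
Step 2: Vt = kT/q = 3.27297e-21 / 1.602e-19
Step 3: Vt = 0.02043 V

0.02043


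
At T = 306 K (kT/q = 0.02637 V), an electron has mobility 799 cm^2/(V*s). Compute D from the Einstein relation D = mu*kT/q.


Step 1: D = mu * (kT/q)
Step 2: D = 799 * 0.02637
Step 3: D = 21.07 cm^2/s

21.07


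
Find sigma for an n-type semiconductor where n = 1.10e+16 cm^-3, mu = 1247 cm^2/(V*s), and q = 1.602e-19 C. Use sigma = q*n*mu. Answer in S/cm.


Step 1: sigma = q * n * mu
Step 2: sigma = 1.602e-19 * 1.10e+16 * 1247
Step 3: sigma = 2.197e+00 S/cm

2.197e+00


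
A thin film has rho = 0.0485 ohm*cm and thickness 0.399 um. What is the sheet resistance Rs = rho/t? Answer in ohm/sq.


Step 1: Convert thickness to cm: t = 0.399 um = 3.9900e-05 cm
Step 2: Rs = rho / t = 0.0485 / 3.9900e-05
Step 3: Rs = 1215.5 ohm/sq

1215.5


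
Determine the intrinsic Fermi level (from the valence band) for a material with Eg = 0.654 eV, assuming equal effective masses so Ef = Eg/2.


Step 1: For an intrinsic semiconductor, the Fermi level sits at midgap.
Step 2: Ef = Eg / 2 = 0.654 / 2 = 0.327 eV

0.327


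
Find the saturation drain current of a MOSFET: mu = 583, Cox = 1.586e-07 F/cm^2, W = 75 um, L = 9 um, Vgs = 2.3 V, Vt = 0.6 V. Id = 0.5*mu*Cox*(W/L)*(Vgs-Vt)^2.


Step 1: Overdrive voltage Vov = Vgs - Vt = 2.3 - 0.6 = 1.7 V
Step 2: W/L = 75/9 = 8.33333
Step 3: Id = 0.5 * 583 * 1.586e-07 * 8.33333 * 1.7^2
Step 4: Id = 1.11e-03 A

1.11e-03


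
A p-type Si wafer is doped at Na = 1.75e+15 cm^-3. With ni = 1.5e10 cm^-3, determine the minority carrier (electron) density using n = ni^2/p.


Step 1: Majority hole concentration p ≈ Na = 1.75e+15 cm^-3
Step 2: n = ni^2 / Na = (1.5e10)^2 / 1.75e+15
Step 3: n = 1.29e+05 cm^-3

1.29e+05


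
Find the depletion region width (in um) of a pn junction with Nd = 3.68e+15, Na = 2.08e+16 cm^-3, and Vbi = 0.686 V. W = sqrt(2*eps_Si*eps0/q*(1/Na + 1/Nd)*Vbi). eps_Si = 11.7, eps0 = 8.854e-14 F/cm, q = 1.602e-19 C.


Step 1: 1/Na + 1/Nd = 1/2.08e+16 + 1/3.68e+15 = 3.19816e-16
Step 2: 2*eps*eps0/q = 2*11.7*8.854e-14/1.602e-19 = 1.293281e+07
Step 3: W^2 = 1.293281e+07 * 3.19816e-16 * 0.686 = 2.83738e-09
Step 4: W = sqrt(2.83738e-09) = 5.327e-05 cm = 0.5327 um

0.5327


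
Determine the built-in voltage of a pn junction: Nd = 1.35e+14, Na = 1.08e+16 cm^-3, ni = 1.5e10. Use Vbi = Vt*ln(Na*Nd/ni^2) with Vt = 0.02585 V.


Step 1: Compute Na*Nd/ni^2 = 1.08e+16 * 1.35e+14 / (1.5e10)^2 = 6.4800e+09
Step 2: ln(6.4800e+09) = 22.5920
Step 3: Vbi = 0.02585 * 22.5920 = 0.584 V

0.584


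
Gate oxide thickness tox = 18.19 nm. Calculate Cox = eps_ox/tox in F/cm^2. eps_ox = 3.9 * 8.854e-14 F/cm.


Step 1: eps_ox = 3.9 * 8.854e-14 = 3.45306e-13 F/cm
Step 2: tox in cm = 18.19 nm * 1e-7 = 1.8190e-06 cm
Step 3: Cox = 3.45306e-13 / 1.8190e-06 = 1.90e-07 F/cm^2

1.90e-07


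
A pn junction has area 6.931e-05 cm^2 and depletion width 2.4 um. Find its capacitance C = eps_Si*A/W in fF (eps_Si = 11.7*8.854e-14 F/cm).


Step 1: eps_Si = 11.7 * 8.854e-14 = 1.035918e-12 F/cm
Step 2: W in cm = 2.4 * 1e-4 = 2.40e-04 cm
Step 3: C = 1.035918e-12 * 6.931e-05 / 2.40e-04 = 2.991645e-13 F
Step 4: C = 299.16 fF

299.16


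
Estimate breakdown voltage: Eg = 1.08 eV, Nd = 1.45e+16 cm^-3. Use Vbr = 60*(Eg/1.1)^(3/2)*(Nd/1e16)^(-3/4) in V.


Step 1: Eg/1.1 = 1.08/1.1 = 0.981818
Step 2: (Eg/1.1)^1.5 = 0.981818^1.5 = 0.972851
Step 3: (Nd/1e16)^(-0.75) = (1.45)^(-0.75) = 0.756788
Step 4: Vbr = 60 * 0.972851 * 0.756788 = 44.2 V

44.2


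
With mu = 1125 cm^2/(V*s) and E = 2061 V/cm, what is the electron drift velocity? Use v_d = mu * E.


Step 1: v_d = mu * E
Step 2: v_d = 1125 * 2061 = 2318625
Step 3: v_d = 2.32e+06 cm/s

2.32e+06


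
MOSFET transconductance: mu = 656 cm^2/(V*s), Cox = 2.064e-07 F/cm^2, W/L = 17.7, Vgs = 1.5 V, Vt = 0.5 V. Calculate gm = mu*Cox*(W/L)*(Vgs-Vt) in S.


Step 1: Vov = Vgs - Vt = 1.5 - 0.5 = 1.0 V
Step 2: gm = mu * Cox * (W/L) * Vov
Step 3: gm = 656 * 2.064e-07 * 17.7 * 1.0 = 2.40e-03 S

2.40e-03


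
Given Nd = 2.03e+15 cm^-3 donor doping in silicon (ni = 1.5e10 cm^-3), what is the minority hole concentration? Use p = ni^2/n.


Step 1: Since Nd >> ni, n ≈ Nd = 2.03e+15 cm^-3
Step 2: p = ni^2 / n = (1.5e10)^2 / 2.03e+15
Step 3: p = 2.25e20 / 2.03e+15 = 1.11e+05 cm^-3

1.11e+05


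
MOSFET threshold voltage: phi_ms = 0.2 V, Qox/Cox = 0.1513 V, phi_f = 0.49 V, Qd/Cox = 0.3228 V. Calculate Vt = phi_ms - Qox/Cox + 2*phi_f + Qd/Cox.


Step 1: Vt = phi_ms - Qox/Cox + 2*phi_f + Qd/Cox
Step 2: Vt = 0.2 - 0.1513 + 2*0.49 + 0.3228
Step 3: Vt = 0.2 - 0.1513 + 0.98 + 0.3228
Step 4: Vt = 1.3515 V

1.3515


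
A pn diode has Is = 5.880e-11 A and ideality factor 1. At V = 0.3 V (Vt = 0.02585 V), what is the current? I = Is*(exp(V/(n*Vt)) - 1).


Step 1: V/(n*Vt) = 0.3/(1*0.02585) = 11.6054
Step 2: exp(11.6054) = 1.0969e+05
Step 3: I = 5.880e-11 * (1.0969e+05 - 1) = 6.45e-06 A

6.45e-06


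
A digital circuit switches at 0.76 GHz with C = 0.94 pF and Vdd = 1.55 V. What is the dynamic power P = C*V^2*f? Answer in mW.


Step 1: V^2 = 1.55^2 = 2.4025 V^2
Step 2: P = C*V^2*f = 0.94e-12 F * 2.4025 * 0.76e9 Hz
Step 3: P = 1.716346e-03 W
Step 4: P = 1.716 mW

1.716


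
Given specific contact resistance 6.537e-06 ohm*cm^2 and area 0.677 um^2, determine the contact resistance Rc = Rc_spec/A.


Step 1: Convert area to cm^2: 0.677 um^2 = 6.7700e-09 cm^2
Step 2: Rc = Rc_spec / A = 6.537e-06 / 6.7700e-09
Step 3: Rc = 9.66e+02 ohms

9.66e+02


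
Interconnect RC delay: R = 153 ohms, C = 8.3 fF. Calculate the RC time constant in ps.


Step 1: tau = R * C
Step 2: tau = 153 * 8.3 fF = 153 * 8.3e-15 F
Step 3: tau = 1.2699e-12 s = 1.2699 ps

1.2699


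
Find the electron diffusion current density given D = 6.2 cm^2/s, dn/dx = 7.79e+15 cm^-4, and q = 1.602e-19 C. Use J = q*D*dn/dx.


Step 1: J = q * D * (dn/dx)
Step 2: J = 1.602e-19 * 6.2 * 7.79e+15
Step 3: J = 7.74e-03 A/cm^2

7.74e-03


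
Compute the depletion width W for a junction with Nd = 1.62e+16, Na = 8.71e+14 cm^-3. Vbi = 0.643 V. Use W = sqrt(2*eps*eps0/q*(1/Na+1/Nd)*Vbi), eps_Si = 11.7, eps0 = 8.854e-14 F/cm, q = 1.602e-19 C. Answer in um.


Step 1: 1/Na + 1/Nd = 1/8.71e+14 + 1/1.62e+16 = 1.20983e-15
Step 2: 2*eps*eps0/q = 2*11.7*8.854e-14/1.602e-19 = 1.293281e+07
Step 3: W^2 = 1.293281e+07 * 1.20983e-15 * 0.643 = 1.00607e-08
Step 4: W = sqrt(1.00607e-08) = 1.003e-04 cm = 1.003 um

1.003


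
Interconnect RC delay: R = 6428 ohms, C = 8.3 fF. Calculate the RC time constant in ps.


Step 1: tau = R * C
Step 2: tau = 6428 * 8.3 fF = 6428 * 8.3e-15 F
Step 3: tau = 5.33524e-11 s = 53.3524 ps

53.3524


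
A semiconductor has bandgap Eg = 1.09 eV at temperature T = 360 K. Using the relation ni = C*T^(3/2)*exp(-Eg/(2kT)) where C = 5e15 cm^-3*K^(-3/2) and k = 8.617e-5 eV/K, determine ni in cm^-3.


Step 1: Compute kT = 8.617e-5 * 360 = 0.0310212 eV
Step 2: Exponent = -Eg/(2kT) = -1.09/(2*0.0310212) = -17.56863
Step 3: T^(3/2) = 360^1.5 = 6830.52
Step 4: ni = 5e15 * 6830.52 * exp(-17.56863) = 8.01e+11 cm^-3

8.01e+11


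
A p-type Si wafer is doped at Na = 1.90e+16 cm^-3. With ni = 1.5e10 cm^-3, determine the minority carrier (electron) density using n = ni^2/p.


Step 1: Majority hole concentration p ≈ Na = 1.90e+16 cm^-3
Step 2: n = ni^2 / Na = (1.5e10)^2 / 1.90e+16
Step 3: n = 1.18e+04 cm^-3

1.18e+04


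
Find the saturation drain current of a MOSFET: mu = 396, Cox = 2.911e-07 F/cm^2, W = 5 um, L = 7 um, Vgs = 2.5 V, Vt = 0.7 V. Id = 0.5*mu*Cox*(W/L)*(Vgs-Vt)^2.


Step 1: Overdrive voltage Vov = Vgs - Vt = 2.5 - 0.7 = 1.8 V
Step 2: W/L = 5/7 = 0.714286
Step 3: Id = 0.5 * 396 * 2.911e-07 * 0.714286 * 1.8^2
Step 4: Id = 1.33e-04 A

1.33e-04


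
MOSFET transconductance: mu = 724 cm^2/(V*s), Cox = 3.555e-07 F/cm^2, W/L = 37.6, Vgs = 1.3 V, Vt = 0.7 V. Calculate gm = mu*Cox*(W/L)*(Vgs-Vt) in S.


Step 1: Vov = Vgs - Vt = 1.3 - 0.7 = 0.6 V
Step 2: gm = mu * Cox * (W/L) * Vov
Step 3: gm = 724 * 3.555e-07 * 37.6 * 0.6 = 5.81e-03 S

5.81e-03


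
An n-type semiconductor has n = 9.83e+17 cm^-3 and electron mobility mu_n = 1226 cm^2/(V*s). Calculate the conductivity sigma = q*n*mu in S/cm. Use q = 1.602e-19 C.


Step 1: sigma = q * n * mu
Step 2: sigma = 1.602e-19 * 9.83e+17 * 1226
Step 3: sigma = 1.931e+02 S/cm

1.931e+02


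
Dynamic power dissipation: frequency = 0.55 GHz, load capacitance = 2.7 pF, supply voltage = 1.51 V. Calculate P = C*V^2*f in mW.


Step 1: V^2 = 1.51^2 = 2.2801 V^2
Step 2: P = C*V^2*f = 2.7e-12 F * 2.2801 * 0.55e9 Hz
Step 3: P = 3.3859485e-03 W
Step 4: P = 3.386 mW

3.386


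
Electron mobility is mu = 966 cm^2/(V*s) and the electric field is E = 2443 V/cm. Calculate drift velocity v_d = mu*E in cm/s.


Step 1: v_d = mu * E
Step 2: v_d = 966 * 2443 = 2359938
Step 3: v_d = 2.36e+06 cm/s

2.36e+06


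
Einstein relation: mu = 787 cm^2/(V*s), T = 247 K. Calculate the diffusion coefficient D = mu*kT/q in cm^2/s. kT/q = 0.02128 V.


Step 1: D = mu * (kT/q)
Step 2: D = 787 * 0.02128
Step 3: D = 16.75 cm^2/s

16.75


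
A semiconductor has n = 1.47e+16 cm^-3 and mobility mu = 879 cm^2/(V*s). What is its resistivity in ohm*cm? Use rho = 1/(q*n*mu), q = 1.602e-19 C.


Step 1: sigma = q * n * mu = 1.602e-19 * 1.47e+16 * 879 = 2.06999e+00 S/cm
Step 2: rho = 1 / sigma = 1 / 2.06999e+00 = 0.4831 ohm*cm

0.4831


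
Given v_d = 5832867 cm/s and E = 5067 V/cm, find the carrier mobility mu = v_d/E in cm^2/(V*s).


Step 1: mu = v_d / E
Step 2: mu = 5832867 / 5067
Step 3: mu = 1151.15 cm^2/(V*s)

1151.15


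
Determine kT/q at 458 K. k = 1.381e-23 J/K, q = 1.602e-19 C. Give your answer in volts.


Step 1: kT = 1.381e-23 * 458 = 6.32498e-21 J
Step 2: Vt = kT/q = 6.32498e-21 / 1.602e-19
Step 3: Vt = 0.03948 V

0.03948


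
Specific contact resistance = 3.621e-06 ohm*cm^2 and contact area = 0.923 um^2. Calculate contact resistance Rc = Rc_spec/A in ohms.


Step 1: Convert area to cm^2: 0.923 um^2 = 9.2300e-09 cm^2
Step 2: Rc = Rc_spec / A = 3.621e-06 / 9.2300e-09
Step 3: Rc = 3.92e+02 ohms

3.92e+02


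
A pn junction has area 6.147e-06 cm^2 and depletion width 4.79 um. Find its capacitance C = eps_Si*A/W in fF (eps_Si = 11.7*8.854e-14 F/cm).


Step 1: eps_Si = 11.7 * 8.854e-14 = 1.035918e-12 F/cm
Step 2: W in cm = 4.79 * 1e-4 = 4.79e-04 cm
Step 3: C = 1.035918e-12 * 6.147e-06 / 4.79e-04 = 1.329392e-14 F
Step 4: C = 13.29 fF

13.29


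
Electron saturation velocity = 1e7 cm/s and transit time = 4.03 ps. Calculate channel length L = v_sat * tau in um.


Step 1: tau in seconds = 4.03 ps * 1e-12 = 4.0300e-12 s
Step 2: L = v_sat * tau = 1e7 * 4.0300e-12 = 4.0300e-05 cm
Step 3: L in um = 4.0300e-05 * 1e4 = 0.403 um

0.403


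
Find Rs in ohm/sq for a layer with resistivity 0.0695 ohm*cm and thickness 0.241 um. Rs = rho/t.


Step 1: Convert thickness to cm: t = 0.241 um = 2.4100e-05 cm
Step 2: Rs = rho / t = 0.0695 / 2.4100e-05
Step 3: Rs = 2883.8 ohm/sq

2883.8


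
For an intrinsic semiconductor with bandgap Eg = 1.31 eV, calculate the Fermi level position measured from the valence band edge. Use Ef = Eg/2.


Step 1: For an intrinsic semiconductor, the Fermi level sits at midgap.
Step 2: Ef = Eg / 2 = 1.31 / 2 = 0.655 eV

0.655


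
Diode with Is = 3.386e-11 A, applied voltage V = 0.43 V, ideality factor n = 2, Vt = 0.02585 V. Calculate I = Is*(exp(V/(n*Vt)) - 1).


Step 1: V/(n*Vt) = 0.43/(2*0.02585) = 8.3172
Step 2: exp(8.3172) = 4.0937e+03
Step 3: I = 3.386e-11 * (4.0937e+03 - 1) = 1.39e-07 A

1.39e-07


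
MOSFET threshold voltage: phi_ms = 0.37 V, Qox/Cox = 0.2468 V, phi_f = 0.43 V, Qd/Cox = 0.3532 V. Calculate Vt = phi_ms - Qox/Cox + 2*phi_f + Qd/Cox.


Step 1: Vt = phi_ms - Qox/Cox + 2*phi_f + Qd/Cox
Step 2: Vt = 0.37 - 0.2468 + 2*0.43 + 0.3532
Step 3: Vt = 0.37 - 0.2468 + 0.86 + 0.3532
Step 4: Vt = 1.3364 V

1.3364


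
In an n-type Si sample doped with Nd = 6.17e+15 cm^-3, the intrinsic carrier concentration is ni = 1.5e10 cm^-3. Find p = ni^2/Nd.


Step 1: Since Nd >> ni, n ≈ Nd = 6.17e+15 cm^-3
Step 2: p = ni^2 / n = (1.5e10)^2 / 6.17e+15
Step 3: p = 2.25e20 / 6.17e+15 = 3.65e+04 cm^-3

3.65e+04


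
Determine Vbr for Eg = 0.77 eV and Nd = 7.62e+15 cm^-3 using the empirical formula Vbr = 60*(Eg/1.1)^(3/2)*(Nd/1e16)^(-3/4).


Step 1: Eg/1.1 = 0.77/1.1 = 0.700000
Step 2: (Eg/1.1)^1.5 = 0.700000^1.5 = 0.585662
Step 3: (Nd/1e16)^(-0.75) = (0.762)^(-0.75) = 1.226122
Step 4: Vbr = 60 * 0.585662 * 1.226122 = 43.1 V

43.1


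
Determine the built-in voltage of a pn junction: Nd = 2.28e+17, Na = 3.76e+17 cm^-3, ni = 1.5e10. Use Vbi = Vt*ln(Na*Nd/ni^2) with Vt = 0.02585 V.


Step 1: Compute Na*Nd/ni^2 = 3.76e+17 * 2.28e+17 / (1.5e10)^2 = 3.8101e+14
Step 2: ln(3.8101e+14) = 33.5738
Step 3: Vbi = 0.02585 * 33.5738 = 0.868 V

0.868


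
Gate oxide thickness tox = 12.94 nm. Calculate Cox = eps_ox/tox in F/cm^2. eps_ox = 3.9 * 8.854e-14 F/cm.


Step 1: eps_ox = 3.9 * 8.854e-14 = 3.45306e-13 F/cm
Step 2: tox in cm = 12.94 nm * 1e-7 = 1.2940e-06 cm
Step 3: Cox = 3.45306e-13 / 1.2940e-06 = 2.67e-07 F/cm^2

2.67e-07


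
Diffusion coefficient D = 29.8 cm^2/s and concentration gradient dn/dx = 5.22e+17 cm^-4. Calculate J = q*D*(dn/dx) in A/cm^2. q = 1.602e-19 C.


Step 1: J = q * D * (dn/dx)
Step 2: J = 1.602e-19 * 29.8 * 5.22e+17
Step 3: J = 2.49e+00 A/cm^2

2.49e+00


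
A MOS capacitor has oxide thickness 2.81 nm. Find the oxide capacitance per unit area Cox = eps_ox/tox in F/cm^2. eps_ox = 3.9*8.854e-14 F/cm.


Step 1: eps_ox = 3.9 * 8.854e-14 = 3.45306e-13 F/cm
Step 2: tox in cm = 2.81 nm * 1e-7 = 2.8100e-07 cm
Step 3: Cox = 3.45306e-13 / 2.8100e-07 = 1.23e-06 F/cm^2

1.23e-06


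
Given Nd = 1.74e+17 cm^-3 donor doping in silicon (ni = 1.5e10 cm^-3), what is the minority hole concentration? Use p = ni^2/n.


Step 1: Since Nd >> ni, n ≈ Nd = 1.74e+17 cm^-3
Step 2: p = ni^2 / n = (1.5e10)^2 / 1.74e+17
Step 3: p = 2.25e20 / 1.74e+17 = 1.29e+03 cm^-3

1.29e+03


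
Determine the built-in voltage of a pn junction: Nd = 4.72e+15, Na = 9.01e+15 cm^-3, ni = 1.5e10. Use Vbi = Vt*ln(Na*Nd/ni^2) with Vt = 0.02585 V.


Step 1: Compute Na*Nd/ni^2 = 9.01e+15 * 4.72e+15 / (1.5e10)^2 = 1.8901e+11
Step 2: ln(1.8901e+11) = 25.9651
Step 3: Vbi = 0.02585 * 25.9651 = 0.671 V

0.671


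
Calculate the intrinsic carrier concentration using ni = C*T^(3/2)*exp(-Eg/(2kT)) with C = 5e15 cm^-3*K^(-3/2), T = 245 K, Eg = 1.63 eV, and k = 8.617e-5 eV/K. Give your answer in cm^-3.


Step 1: Compute kT = 8.617e-5 * 245 = 0.02111165 eV
Step 2: Exponent = -Eg/(2kT) = -1.63/(2*0.02111165) = -38.60428
Step 3: T^(3/2) = 245^1.5 = 3834.86
Step 4: ni = 5e15 * 3834.86 * exp(-38.60428) = 3.29e+02 cm^-3

3.29e+02


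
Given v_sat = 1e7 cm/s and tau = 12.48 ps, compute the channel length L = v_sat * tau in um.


Step 1: tau in seconds = 12.48 ps * 1e-12 = 1.2480e-11 s
Step 2: L = v_sat * tau = 1e7 * 1.2480e-11 = 1.2480e-04 cm
Step 3: L in um = 1.2480e-04 * 1e4 = 1.248 um

1.248


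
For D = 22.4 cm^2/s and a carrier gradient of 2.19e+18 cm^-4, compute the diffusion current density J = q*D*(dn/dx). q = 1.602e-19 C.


Step 1: J = q * D * (dn/dx)
Step 2: J = 1.602e-19 * 22.4 * 2.19e+18
Step 3: J = 7.86e+00 A/cm^2

7.86e+00


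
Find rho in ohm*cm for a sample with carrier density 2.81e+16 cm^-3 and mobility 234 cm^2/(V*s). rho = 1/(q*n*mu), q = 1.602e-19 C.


Step 1: sigma = q * n * mu = 1.602e-19 * 2.81e+16 * 234 = 1.05338e+00 S/cm
Step 2: rho = 1 / sigma = 1 / 1.05338e+00 = 0.9493 ohm*cm

0.9493


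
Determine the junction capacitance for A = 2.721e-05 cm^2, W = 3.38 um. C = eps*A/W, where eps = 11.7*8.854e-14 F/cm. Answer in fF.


Step 1: eps_Si = 11.7 * 8.854e-14 = 1.035918e-12 F/cm
Step 2: W in cm = 3.38 * 1e-4 = 3.38e-04 cm
Step 3: C = 1.035918e-12 * 2.721e-05 / 3.38e-04 = 8.339446e-14 F
Step 4: C = 83.39 fF

83.39


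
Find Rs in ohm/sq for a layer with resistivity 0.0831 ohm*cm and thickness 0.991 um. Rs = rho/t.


Step 1: Convert thickness to cm: t = 0.991 um = 9.9100e-05 cm
Step 2: Rs = rho / t = 0.0831 / 9.9100e-05
Step 3: Rs = 838.5 ohm/sq

838.5


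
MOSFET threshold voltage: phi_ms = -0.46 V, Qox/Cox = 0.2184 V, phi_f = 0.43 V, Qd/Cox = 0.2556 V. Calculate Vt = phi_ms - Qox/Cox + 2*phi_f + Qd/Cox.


Step 1: Vt = phi_ms - Qox/Cox + 2*phi_f + Qd/Cox
Step 2: Vt = -0.46 - 0.2184 + 2*0.43 + 0.2556
Step 3: Vt = -0.46 - 0.2184 + 0.86 + 0.2556
Step 4: Vt = 0.4372 V

0.4372


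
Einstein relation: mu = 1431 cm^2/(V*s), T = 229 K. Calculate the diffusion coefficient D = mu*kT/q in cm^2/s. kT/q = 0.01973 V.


Step 1: D = mu * (kT/q)
Step 2: D = 1431 * 0.01973
Step 3: D = 28.23 cm^2/s

28.23


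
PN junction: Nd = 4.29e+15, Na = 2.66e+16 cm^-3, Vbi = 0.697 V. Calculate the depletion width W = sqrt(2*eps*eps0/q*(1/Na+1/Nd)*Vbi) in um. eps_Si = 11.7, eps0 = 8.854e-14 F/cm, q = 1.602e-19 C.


Step 1: 1/Na + 1/Nd = 1/2.66e+16 + 1/4.29e+15 = 2.70694e-16
Step 2: 2*eps*eps0/q = 2*11.7*8.854e-14/1.602e-19 = 1.293281e+07
Step 3: W^2 = 1.293281e+07 * 2.70694e-16 * 0.697 = 2.44008e-09
Step 4: W = sqrt(2.44008e-09) = 4.940e-05 cm = 0.494 um

0.494


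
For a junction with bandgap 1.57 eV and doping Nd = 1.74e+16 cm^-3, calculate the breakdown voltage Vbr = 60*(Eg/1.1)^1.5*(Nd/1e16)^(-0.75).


Step 1: Eg/1.1 = 1.57/1.1 = 1.427273
Step 2: (Eg/1.1)^1.5 = 1.427273^1.5 = 1.705142
Step 3: (Nd/1e16)^(-0.75) = (1.74)^(-0.75) = 0.660067
Step 4: Vbr = 60 * 1.705142 * 0.660067 = 67.5 V

67.5


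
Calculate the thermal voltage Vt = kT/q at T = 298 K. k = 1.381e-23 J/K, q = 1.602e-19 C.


Step 1: kT = 1.381e-23 * 298 = 4.11538e-21 J
Step 2: Vt = kT/q = 4.11538e-21 / 1.602e-19
Step 3: Vt = 0.02569 V

0.02569


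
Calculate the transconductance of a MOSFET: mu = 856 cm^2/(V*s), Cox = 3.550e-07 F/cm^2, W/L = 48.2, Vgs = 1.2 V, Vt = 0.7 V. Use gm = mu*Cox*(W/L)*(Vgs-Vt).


Step 1: Vov = Vgs - Vt = 1.2 - 0.7 = 0.5 V
Step 2: gm = mu * Cox * (W/L) * Vov
Step 3: gm = 856 * 3.550e-07 * 48.2 * 0.5 = 7.32e-03 S

7.32e-03


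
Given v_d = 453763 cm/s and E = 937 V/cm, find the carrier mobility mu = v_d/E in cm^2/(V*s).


Step 1: mu = v_d / E
Step 2: mu = 453763 / 937
Step 3: mu = 484.27 cm^2/(V*s)

484.27


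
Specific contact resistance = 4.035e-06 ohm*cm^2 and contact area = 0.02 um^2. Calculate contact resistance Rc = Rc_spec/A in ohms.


Step 1: Convert area to cm^2: 0.02 um^2 = 2.0000e-10 cm^2
Step 2: Rc = Rc_spec / A = 4.035e-06 / 2.0000e-10
Step 3: Rc = 2.02e+04 ohms

2.02e+04


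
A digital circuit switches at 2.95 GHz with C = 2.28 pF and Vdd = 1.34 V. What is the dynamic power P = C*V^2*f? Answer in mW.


Step 1: V^2 = 1.34^2 = 1.7956 V^2
Step 2: P = C*V^2*f = 2.28e-12 F * 1.7956 * 2.95e9 Hz
Step 3: P = 1.20772056e-02 W
Step 4: P = 12.077 mW

12.077


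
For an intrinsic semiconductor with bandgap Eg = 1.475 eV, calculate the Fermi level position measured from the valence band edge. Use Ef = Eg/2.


Step 1: For an intrinsic semiconductor, the Fermi level sits at midgap.
Step 2: Ef = Eg / 2 = 1.475 / 2 = 0.7375 eV

0.7375


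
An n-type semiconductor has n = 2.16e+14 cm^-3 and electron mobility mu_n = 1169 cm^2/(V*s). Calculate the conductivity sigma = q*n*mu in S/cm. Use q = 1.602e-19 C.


Step 1: sigma = q * n * mu
Step 2: sigma = 1.602e-19 * 2.16e+14 * 1169
Step 3: sigma = 4.045e-02 S/cm

4.045e-02


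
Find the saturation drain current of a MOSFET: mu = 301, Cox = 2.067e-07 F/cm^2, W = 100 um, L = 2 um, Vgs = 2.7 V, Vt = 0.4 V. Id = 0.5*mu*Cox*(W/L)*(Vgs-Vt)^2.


Step 1: Overdrive voltage Vov = Vgs - Vt = 2.7 - 0.4 = 2.3 V
Step 2: W/L = 100/2 = 50
Step 3: Id = 0.5 * 301 * 2.067e-07 * 50 * 2.3^2
Step 4: Id = 8.23e-03 A

8.23e-03


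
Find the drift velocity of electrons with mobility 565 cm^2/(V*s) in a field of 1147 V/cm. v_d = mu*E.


Step 1: v_d = mu * E
Step 2: v_d = 565 * 1147 = 648055
Step 3: v_d = 6.48e+05 cm/s

6.48e+05


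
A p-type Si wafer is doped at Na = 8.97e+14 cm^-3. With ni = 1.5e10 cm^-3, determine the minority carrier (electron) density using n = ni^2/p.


Step 1: Majority hole concentration p ≈ Na = 8.97e+14 cm^-3
Step 2: n = ni^2 / Na = (1.5e10)^2 / 8.97e+14
Step 3: n = 2.51e+05 cm^-3

2.51e+05


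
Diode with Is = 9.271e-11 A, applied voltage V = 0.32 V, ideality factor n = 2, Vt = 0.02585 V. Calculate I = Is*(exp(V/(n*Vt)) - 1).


Step 1: V/(n*Vt) = 0.32/(2*0.02585) = 6.1896
Step 2: exp(6.1896) = 4.8765e+02
Step 3: I = 9.271e-11 * (4.8765e+02 - 1) = 4.51e-08 A

4.51e-08


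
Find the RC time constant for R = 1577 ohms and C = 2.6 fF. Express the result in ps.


Step 1: tau = R * C
Step 2: tau = 1577 * 2.6 fF = 1577 * 2.6e-15 F
Step 3: tau = 4.1002e-12 s = 4.1002 ps

4.1002


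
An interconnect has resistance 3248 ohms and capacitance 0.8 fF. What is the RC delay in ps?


Step 1: tau = R * C
Step 2: tau = 3248 * 0.8 fF = 3248 * 8.0e-16 F
Step 3: tau = 2.5984e-12 s = 2.5984 ps

2.5984


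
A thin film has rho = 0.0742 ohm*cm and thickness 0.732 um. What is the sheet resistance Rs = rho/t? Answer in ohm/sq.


Step 1: Convert thickness to cm: t = 0.732 um = 7.3200e-05 cm
Step 2: Rs = rho / t = 0.0742 / 7.3200e-05
Step 3: Rs = 1013.7 ohm/sq

1013.7


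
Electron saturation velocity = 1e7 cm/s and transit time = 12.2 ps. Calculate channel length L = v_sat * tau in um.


Step 1: tau in seconds = 12.2 ps * 1e-12 = 1.2200e-11 s
Step 2: L = v_sat * tau = 1e7 * 1.2200e-11 = 1.2200e-04 cm
Step 3: L in um = 1.2200e-04 * 1e4 = 1.22 um

1.22


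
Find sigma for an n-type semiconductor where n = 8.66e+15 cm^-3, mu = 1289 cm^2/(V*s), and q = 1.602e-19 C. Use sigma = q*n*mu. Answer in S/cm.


Step 1: sigma = q * n * mu
Step 2: sigma = 1.602e-19 * 8.66e+15 * 1289
Step 3: sigma = 1.788e+00 S/cm

1.788e+00


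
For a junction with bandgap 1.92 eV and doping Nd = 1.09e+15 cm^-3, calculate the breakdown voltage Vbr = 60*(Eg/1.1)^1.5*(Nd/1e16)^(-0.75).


Step 1: Eg/1.1 = 1.92/1.1 = 1.745455
Step 2: (Eg/1.1)^1.5 = 1.745455^1.5 = 2.306020
Step 3: (Nd/1e16)^(-0.75) = (0.109)^(-0.75) = 5.271450
Step 4: Vbr = 60 * 2.306020 * 5.271450 = 729.4 V

729.4


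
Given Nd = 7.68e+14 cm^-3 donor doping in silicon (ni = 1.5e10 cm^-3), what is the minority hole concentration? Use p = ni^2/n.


Step 1: Since Nd >> ni, n ≈ Nd = 7.68e+14 cm^-3
Step 2: p = ni^2 / n = (1.5e10)^2 / 7.68e+14
Step 3: p = 2.25e20 / 7.68e+14 = 2.93e+05 cm^-3

2.93e+05


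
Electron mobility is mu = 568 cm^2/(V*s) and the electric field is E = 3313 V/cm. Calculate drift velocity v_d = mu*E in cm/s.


Step 1: v_d = mu * E
Step 2: v_d = 568 * 3313 = 1881784
Step 3: v_d = 1.88e+06 cm/s

1.88e+06


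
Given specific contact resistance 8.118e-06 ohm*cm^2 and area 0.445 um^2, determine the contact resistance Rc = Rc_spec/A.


Step 1: Convert area to cm^2: 0.445 um^2 = 4.4500e-09 cm^2
Step 2: Rc = Rc_spec / A = 8.118e-06 / 4.4500e-09
Step 3: Rc = 1.82e+03 ohms

1.82e+03


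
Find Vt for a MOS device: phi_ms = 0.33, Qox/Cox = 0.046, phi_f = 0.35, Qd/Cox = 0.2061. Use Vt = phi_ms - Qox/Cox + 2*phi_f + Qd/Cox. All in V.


Step 1: Vt = phi_ms - Qox/Cox + 2*phi_f + Qd/Cox
Step 2: Vt = 0.33 - 0.046 + 2*0.35 + 0.2061
Step 3: Vt = 0.33 - 0.046 + 0.7 + 0.2061
Step 4: Vt = 1.1901 V

1.1901


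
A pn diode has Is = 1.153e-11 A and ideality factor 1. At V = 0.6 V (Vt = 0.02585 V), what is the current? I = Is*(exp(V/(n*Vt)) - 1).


Step 1: V/(n*Vt) = 0.6/(1*0.02585) = 23.2108
Step 2: exp(23.2108) = 1.2032e+10
Step 3: I = 1.153e-11 * (1.2032e+10 - 1) = 1.39e-01 A

1.39e-01


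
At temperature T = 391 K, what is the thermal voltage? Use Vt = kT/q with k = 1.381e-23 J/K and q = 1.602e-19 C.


Step 1: kT = 1.381e-23 * 391 = 5.39971e-21 J
Step 2: Vt = kT/q = 5.39971e-21 / 1.602e-19
Step 3: Vt = 0.03371 V

0.03371


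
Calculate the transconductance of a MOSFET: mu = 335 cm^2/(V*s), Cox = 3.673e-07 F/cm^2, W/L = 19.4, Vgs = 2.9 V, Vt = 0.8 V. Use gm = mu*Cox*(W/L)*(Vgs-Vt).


Step 1: Vov = Vgs - Vt = 2.9 - 0.8 = 2.1 V
Step 2: gm = mu * Cox * (W/L) * Vov
Step 3: gm = 335 * 3.673e-07 * 19.4 * 2.1 = 5.01e-03 S

5.01e-03


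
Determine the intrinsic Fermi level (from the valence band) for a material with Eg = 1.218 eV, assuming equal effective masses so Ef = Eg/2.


Step 1: For an intrinsic semiconductor, the Fermi level sits at midgap.
Step 2: Ef = Eg / 2 = 1.218 / 2 = 0.609 eV

0.609


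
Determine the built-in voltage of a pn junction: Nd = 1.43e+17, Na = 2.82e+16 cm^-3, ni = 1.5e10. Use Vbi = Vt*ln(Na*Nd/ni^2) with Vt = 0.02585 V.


Step 1: Compute Na*Nd/ni^2 = 2.82e+16 * 1.43e+17 / (1.5e10)^2 = 1.7923e+13
Step 2: ln(1.7923e+13) = 30.5171
Step 3: Vbi = 0.02585 * 30.5171 = 0.789 V

0.789


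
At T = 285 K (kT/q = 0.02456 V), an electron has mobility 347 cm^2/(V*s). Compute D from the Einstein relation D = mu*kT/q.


Step 1: D = mu * (kT/q)
Step 2: D = 347 * 0.02456
Step 3: D = 8.52 cm^2/s

8.52


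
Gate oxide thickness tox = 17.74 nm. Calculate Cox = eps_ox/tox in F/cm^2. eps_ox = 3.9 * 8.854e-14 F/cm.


Step 1: eps_ox = 3.9 * 8.854e-14 = 3.45306e-13 F/cm
Step 2: tox in cm = 17.74 nm * 1e-7 = 1.7740e-06 cm
Step 3: Cox = 3.45306e-13 / 1.7740e-06 = 1.95e-07 F/cm^2

1.95e-07


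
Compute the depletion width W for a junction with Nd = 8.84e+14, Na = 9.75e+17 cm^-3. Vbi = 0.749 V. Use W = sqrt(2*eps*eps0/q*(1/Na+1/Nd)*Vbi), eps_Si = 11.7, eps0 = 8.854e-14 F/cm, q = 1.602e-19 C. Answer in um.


Step 1: 1/Na + 1/Nd = 1/9.75e+17 + 1/8.84e+14 = 1.13225e-15
Step 2: 2*eps*eps0/q = 2*11.7*8.854e-14/1.602e-19 = 1.293281e+07
Step 3: W^2 = 1.293281e+07 * 1.13225e-15 * 0.749 = 1.09677e-08
Step 4: W = sqrt(1.09677e-08) = 1.047e-04 cm = 1.047 um

1.047


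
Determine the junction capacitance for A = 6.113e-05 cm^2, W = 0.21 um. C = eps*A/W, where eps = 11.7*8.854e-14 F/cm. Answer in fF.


Step 1: eps_Si = 11.7 * 8.854e-14 = 1.035918e-12 F/cm
Step 2: W in cm = 0.21 * 1e-4 = 2.10e-05 cm
Step 3: C = 1.035918e-12 * 6.113e-05 / 2.10e-05 = 3.015508e-12 F
Step 4: C = 3015.51 fF

3015.51


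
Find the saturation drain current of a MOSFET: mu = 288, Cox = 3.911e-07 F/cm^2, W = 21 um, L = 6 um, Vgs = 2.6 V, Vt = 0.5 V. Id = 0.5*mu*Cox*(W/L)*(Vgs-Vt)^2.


Step 1: Overdrive voltage Vov = Vgs - Vt = 2.6 - 0.5 = 2.1 V
Step 2: W/L = 21/6 = 3.5
Step 3: Id = 0.5 * 288 * 3.911e-07 * 3.5 * 2.1^2
Step 4: Id = 8.69e-04 A

8.69e-04


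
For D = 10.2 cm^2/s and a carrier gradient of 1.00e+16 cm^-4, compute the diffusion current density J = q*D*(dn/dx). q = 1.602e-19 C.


Step 1: J = q * D * (dn/dx)
Step 2: J = 1.602e-19 * 10.2 * 1.00e+16
Step 3: J = 1.63e-02 A/cm^2

1.63e-02


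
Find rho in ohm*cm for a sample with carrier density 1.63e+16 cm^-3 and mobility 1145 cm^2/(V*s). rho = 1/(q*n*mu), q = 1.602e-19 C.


Step 1: sigma = q * n * mu = 1.602e-19 * 1.63e+16 * 1145 = 2.98989e+00 S/cm
Step 2: rho = 1 / sigma = 1 / 2.98989e+00 = 0.3345 ohm*cm

0.3345


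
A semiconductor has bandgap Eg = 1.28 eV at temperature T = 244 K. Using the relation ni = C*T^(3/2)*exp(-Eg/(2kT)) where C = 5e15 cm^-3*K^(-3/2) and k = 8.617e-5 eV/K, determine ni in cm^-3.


Step 1: Compute kT = 8.617e-5 * 244 = 0.02102548 eV
Step 2: Exponent = -Eg/(2kT) = -1.28/(2*0.02102548) = -30.43926
Step 3: T^(3/2) = 244^1.5 = 3811.40
Step 4: ni = 5e15 * 3811.40 * exp(-30.43926) = 1.15e+06 cm^-3

1.15e+06


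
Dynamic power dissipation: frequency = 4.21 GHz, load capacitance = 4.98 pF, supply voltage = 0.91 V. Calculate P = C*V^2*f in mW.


Step 1: V^2 = 0.91^2 = 0.8281 V^2
Step 2: P = C*V^2*f = 4.98e-12 F * 0.8281 * 4.21e9 Hz
Step 3: P = 1.736177898e-02 W
Step 4: P = 17.362 mW

17.362


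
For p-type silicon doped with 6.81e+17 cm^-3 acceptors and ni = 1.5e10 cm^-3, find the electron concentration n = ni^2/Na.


Step 1: Majority hole concentration p ≈ Na = 6.81e+17 cm^-3
Step 2: n = ni^2 / Na = (1.5e10)^2 / 6.81e+17
Step 3: n = 3.30e+02 cm^-3

3.30e+02


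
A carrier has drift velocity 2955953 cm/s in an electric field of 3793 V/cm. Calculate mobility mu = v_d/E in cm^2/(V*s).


Step 1: mu = v_d / E
Step 2: mu = 2955953 / 3793
Step 3: mu = 779.32 cm^2/(V*s)

779.32


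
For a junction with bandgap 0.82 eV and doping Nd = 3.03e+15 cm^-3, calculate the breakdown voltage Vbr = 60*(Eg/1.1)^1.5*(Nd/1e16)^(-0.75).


Step 1: Eg/1.1 = 0.82/1.1 = 0.745455
Step 2: (Eg/1.1)^1.5 = 0.745455^1.5 = 0.643624
Step 3: (Nd/1e16)^(-0.75) = (0.303)^(-0.75) = 2.448601
Step 4: Vbr = 60 * 0.643624 * 2.448601 = 94.6 V

94.6


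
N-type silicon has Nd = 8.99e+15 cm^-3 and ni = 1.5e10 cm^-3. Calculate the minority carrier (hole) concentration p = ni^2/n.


Step 1: Since Nd >> ni, n ≈ Nd = 8.99e+15 cm^-3
Step 2: p = ni^2 / n = (1.5e10)^2 / 8.99e+15
Step 3: p = 2.25e20 / 8.99e+15 = 2.50e+04 cm^-3

2.50e+04


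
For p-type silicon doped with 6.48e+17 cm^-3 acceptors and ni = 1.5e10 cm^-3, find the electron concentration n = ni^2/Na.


Step 1: Majority hole concentration p ≈ Na = 6.48e+17 cm^-3
Step 2: n = ni^2 / Na = (1.5e10)^2 / 6.48e+17
Step 3: n = 3.47e+02 cm^-3

3.47e+02


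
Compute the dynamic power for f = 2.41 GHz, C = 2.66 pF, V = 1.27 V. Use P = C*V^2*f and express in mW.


Step 1: V^2 = 1.27^2 = 1.6129 V^2
Step 2: P = C*V^2*f = 2.66e-12 F * 1.6129 * 2.41e9 Hz
Step 3: P = 1.033965674e-02 W
Step 4: P = 10.34 mW

10.34


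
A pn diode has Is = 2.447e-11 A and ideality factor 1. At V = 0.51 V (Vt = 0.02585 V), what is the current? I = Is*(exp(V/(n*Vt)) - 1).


Step 1: V/(n*Vt) = 0.51/(1*0.02585) = 19.7292
Step 2: exp(19.7292) = 3.7007e+08
Step 3: I = 2.447e-11 * (3.7007e+08 - 1) = 9.06e-03 A

9.06e-03


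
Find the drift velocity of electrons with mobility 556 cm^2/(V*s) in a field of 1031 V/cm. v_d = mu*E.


Step 1: v_d = mu * E
Step 2: v_d = 556 * 1031 = 573236
Step 3: v_d = 5.73e+05 cm/s

5.73e+05


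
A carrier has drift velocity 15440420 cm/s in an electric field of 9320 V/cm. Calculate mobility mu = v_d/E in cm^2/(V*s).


Step 1: mu = v_d / E
Step 2: mu = 15440420 / 9320
Step 3: mu = 1656.7 cm^2/(V*s)

1656.7


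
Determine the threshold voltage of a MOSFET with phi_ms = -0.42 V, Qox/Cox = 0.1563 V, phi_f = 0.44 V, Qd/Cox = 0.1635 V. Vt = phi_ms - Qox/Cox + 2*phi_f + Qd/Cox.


Step 1: Vt = phi_ms - Qox/Cox + 2*phi_f + Qd/Cox
Step 2: Vt = -0.42 - 0.1563 + 2*0.44 + 0.1635
Step 3: Vt = -0.42 - 0.1563 + 0.88 + 0.1635
Step 4: Vt = 0.4672 V

0.4672


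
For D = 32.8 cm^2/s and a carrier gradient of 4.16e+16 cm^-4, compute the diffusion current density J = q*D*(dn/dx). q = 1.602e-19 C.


Step 1: J = q * D * (dn/dx)
Step 2: J = 1.602e-19 * 32.8 * 4.16e+16
Step 3: J = 2.19e-01 A/cm^2

2.19e-01


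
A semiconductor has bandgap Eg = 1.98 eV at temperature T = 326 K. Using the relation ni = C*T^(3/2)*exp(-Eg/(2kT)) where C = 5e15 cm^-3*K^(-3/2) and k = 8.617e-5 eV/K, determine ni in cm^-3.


Step 1: Compute kT = 8.617e-5 * 326 = 0.02809142 eV
Step 2: Exponent = -Eg/(2kT) = -1.98/(2*0.02809142) = -35.24208
Step 3: T^(3/2) = 326^1.5 = 5886.08
Step 4: ni = 5e15 * 5886.08 * exp(-35.24208) = 1.46e+04 cm^-3

1.46e+04


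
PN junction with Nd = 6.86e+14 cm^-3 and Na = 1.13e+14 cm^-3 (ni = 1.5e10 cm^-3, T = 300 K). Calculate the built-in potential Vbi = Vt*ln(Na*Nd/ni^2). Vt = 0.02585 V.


Step 1: Compute Na*Nd/ni^2 = 1.13e+14 * 6.86e+14 / (1.5e10)^2 = 3.4452e+08
Step 2: ln(3.4452e+08) = 19.6577
Step 3: Vbi = 0.02585 * 19.6577 = 0.508 V

0.508
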